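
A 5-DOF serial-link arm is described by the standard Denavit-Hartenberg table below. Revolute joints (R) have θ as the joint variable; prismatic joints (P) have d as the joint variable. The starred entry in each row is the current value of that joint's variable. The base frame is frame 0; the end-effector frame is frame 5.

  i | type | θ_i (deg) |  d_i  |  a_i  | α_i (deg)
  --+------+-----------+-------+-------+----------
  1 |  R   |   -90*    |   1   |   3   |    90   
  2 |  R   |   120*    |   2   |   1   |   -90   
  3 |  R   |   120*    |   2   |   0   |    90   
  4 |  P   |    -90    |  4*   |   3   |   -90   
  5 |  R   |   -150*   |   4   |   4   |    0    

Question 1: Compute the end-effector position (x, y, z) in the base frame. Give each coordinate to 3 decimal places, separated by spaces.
4.464 1.232 3.402

after link 1: o_1 = (0.0000, -3.0000, 1.0000)
after link 2: o_2 = (-2.0000, -2.5000, 1.8660)
after link 3: o_3 = (-2.0000, -0.7679, 0.8660)
after link 4: o_4 = (-0.0000, -1.6340, 5.3660)
after link 5: o_5 = (4.4641, 1.2321, 3.4019)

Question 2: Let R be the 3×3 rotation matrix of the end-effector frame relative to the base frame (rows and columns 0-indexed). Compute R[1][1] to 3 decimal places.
-0.058

End-effector y-axis (col 1 of R) = (0.4330,-0.0580,0.8995)
R[1][1] = -0.0580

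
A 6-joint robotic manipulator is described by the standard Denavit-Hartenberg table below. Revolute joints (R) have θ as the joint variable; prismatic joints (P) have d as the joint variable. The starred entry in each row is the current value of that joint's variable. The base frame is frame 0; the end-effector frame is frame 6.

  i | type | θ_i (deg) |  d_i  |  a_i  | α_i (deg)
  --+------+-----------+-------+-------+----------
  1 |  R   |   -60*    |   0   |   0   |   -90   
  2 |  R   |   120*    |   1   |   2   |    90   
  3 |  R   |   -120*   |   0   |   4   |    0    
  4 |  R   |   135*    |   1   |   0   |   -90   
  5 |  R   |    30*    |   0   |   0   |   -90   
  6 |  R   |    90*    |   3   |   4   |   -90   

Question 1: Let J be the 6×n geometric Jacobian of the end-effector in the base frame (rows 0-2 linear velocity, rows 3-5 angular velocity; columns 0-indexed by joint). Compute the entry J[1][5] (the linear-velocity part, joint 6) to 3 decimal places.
axis z_5 = (-0.3663,0.3757,0.8513); lever o_n−o_5 = (-4.7039,-0.3565,1.6572)
cross product → J_v[:, 5] = (0.9261,-3.3972,1.8978)
J_ω[:, 5] = z_5
entry J[1][5] = -3.3972

-3.397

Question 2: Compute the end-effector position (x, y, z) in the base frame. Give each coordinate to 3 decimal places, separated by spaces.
after link 1: o_1 = (0.0000, 0.0000, 0.0000)
after link 2: o_2 = (0.3660, 1.3660, -1.7321)
after link 3: o_3 = (-2.1340, -1.2321, -0.0000)
after link 4: o_4 = (-1.7010, -1.9821, -0.5000)
after link 5: o_5 = (-1.7010, -1.9821, -0.5000)
after link 6: o_6 = (-6.4048, -2.3386, 1.1572)

-6.405 -2.339 1.157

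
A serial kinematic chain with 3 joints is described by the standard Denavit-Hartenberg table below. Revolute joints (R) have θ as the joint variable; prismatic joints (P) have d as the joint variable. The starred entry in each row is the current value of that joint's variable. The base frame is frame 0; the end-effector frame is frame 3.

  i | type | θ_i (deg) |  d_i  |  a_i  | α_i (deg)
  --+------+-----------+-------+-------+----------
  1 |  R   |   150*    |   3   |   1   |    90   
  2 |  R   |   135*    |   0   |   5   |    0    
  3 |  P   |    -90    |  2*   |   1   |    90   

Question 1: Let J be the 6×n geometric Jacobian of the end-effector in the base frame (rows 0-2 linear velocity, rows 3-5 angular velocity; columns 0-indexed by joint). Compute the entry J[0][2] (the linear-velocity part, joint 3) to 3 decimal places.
0.500

prismatic axis z_2 = (0.5000,0.8660,0.0000)
J_v[:, 2] = z_2; J_ω[:, 2] = (0,0,0)
entry J[0][2] = 0.5000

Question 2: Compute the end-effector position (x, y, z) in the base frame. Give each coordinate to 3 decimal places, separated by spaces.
after link 1: o_1 = (-0.8660, 0.5000, 3.0000)
after link 2: o_2 = (2.1958, -1.2678, 6.5355)
after link 3: o_3 = (2.5835, 0.8178, 7.2426)

2.583 0.818 7.243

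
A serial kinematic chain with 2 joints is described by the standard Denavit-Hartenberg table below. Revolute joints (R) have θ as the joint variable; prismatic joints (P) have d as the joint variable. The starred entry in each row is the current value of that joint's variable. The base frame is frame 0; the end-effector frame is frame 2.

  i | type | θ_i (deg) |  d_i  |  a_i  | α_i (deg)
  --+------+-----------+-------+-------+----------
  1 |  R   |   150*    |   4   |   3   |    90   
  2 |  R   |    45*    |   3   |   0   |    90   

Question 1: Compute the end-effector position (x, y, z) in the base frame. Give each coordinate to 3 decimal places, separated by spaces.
after link 1: o_1 = (-2.5981, 1.5000, 4.0000)
after link 2: o_2 = (-1.0981, 4.0981, 4.0000)

-1.098 4.098 4.000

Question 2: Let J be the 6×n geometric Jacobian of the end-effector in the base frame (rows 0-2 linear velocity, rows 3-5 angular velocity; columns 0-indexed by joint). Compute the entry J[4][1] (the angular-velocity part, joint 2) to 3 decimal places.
axis z_1 = (0.5000,0.8660,0.0000); lever o_n−o_1 = (1.5000,2.5981,0.0000)
cross product → J_v[:, 1] = (-0.0000,0.0000,0.0000)
J_ω[:, 1] = z_1
entry J[4][1] = 0.8660

0.866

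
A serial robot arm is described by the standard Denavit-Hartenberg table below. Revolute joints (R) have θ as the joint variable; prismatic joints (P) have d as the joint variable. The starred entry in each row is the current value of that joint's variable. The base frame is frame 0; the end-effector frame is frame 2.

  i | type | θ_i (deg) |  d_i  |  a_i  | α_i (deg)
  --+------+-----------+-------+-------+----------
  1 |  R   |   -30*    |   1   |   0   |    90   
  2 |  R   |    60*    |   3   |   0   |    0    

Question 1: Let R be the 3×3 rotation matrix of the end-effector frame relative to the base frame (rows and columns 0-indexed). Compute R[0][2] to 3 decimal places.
End-effector z-axis (col 2 of R) = (-0.5000,-0.8660,0.0000)
R[0][2] = -0.5000

-0.500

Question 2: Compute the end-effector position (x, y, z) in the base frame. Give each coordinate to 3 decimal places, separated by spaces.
-1.500 -2.598 1.000

after link 1: o_1 = (0.0000, 0.0000, 1.0000)
after link 2: o_2 = (-1.5000, -2.5981, 1.0000)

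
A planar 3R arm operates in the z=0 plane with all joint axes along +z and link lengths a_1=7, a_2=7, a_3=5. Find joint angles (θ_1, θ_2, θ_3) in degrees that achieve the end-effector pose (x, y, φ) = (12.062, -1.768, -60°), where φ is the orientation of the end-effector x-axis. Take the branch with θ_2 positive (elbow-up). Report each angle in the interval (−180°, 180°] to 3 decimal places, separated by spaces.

-30.001 90.002 -120.001

wrist centre = target − a_3·(cos φ, sin φ) = (9.5620, 2.5621)
cos θ_2 = (97.9963−7²−7²)/(2·7·7) = -0.0000; θ_2 = 90.0021° (elbow-up)
β = atan2(2.5621,9.5620) = 15.0000°; ψ = atan2(7.0000,6.9997) = 45.0011°
θ_1 = β − ψ = -30.0011°
θ_3 = φ − θ_1 − θ_2 = -120.0011° (wrapped to (-180°,180°])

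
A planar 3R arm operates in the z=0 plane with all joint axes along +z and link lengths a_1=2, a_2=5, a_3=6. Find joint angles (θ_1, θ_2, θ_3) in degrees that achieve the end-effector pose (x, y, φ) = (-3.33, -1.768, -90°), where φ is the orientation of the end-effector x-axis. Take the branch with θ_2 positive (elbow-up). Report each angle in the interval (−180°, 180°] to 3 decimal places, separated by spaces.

59.996 90.004 120.000

wrist centre = target − a_3·(cos φ, sin φ) = (-3.3300, 4.2320)
cos θ_2 = (28.9987−2²−5²)/(2·2·5) = -0.0001; θ_2 = 90.0037° (elbow-up)
β = atan2(4.2320,-3.3300) = 128.1979°; ψ = atan2(5.0000,1.9997) = 68.2017°
θ_1 = β − ψ = 59.9961°
θ_3 = φ − θ_1 − θ_2 = 120.0002° (wrapped to (-180°,180°])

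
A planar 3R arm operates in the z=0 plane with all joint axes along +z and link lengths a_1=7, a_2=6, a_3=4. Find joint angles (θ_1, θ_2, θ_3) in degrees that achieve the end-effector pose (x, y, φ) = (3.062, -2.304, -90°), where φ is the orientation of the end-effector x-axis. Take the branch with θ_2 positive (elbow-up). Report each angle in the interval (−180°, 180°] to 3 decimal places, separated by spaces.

wrist centre = target − a_3·(cos φ, sin φ) = (3.0620, 1.6960)
cos θ_2 = (12.2523−7²−6²)/(2·7·6) = -0.8660; θ_2 = 150.0022° (elbow-up)
β = atan2(1.6960,3.0620) = 28.9815°; ψ = atan2(2.9998,1.8037) = 58.9822°
θ_1 = β − ψ = -30.0007°
θ_3 = φ − θ_1 − θ_2 = 149.9985° (wrapped to (-180°,180°])

-30.001 150.002 149.999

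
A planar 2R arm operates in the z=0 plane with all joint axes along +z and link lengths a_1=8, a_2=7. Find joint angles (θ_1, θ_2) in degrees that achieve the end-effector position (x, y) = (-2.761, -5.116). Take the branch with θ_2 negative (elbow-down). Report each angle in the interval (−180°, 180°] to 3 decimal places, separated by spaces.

-59.997 -135.005

cos θ_2 = (33.7966−8²−7²)/(2·8·7) = -0.7072; θ_2 = -135.0054° (elbow-down)
β = atan2(-5.1160,-2.7610) = -118.3548°; ψ = atan2(-4.9493,3.0498) = -58.3583°
θ_1 = β − ψ = -59.9965°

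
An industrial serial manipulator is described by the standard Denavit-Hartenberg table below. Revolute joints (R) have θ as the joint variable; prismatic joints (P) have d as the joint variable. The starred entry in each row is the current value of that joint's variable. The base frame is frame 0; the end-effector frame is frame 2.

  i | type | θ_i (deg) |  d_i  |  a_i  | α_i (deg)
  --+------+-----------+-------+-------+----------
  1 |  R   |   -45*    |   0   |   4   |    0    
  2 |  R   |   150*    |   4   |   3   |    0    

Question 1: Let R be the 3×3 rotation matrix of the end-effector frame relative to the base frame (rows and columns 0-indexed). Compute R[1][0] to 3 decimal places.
End-effector x-axis (col 0 of R) = (-0.2588,0.9659,0.0000)
R[1][0] = 0.9659

0.966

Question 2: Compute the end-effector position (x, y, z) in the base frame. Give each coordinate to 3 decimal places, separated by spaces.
after link 1: o_1 = (2.8284, -2.8284, 0.0000)
after link 2: o_2 = (2.0520, 0.0694, 4.0000)

2.052 0.069 4.000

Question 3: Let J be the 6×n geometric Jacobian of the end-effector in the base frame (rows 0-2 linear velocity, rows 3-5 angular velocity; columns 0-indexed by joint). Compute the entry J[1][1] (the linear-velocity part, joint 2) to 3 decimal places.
-0.776

axis z_1 = (0.0000,0.0000,1.0000); lever o_n−o_1 = (-0.7765,2.8978,4.0000)
cross product → J_v[:, 1] = (-2.8978,-0.7765,0.0000)
J_ω[:, 1] = z_1
entry J[1][1] = -0.7765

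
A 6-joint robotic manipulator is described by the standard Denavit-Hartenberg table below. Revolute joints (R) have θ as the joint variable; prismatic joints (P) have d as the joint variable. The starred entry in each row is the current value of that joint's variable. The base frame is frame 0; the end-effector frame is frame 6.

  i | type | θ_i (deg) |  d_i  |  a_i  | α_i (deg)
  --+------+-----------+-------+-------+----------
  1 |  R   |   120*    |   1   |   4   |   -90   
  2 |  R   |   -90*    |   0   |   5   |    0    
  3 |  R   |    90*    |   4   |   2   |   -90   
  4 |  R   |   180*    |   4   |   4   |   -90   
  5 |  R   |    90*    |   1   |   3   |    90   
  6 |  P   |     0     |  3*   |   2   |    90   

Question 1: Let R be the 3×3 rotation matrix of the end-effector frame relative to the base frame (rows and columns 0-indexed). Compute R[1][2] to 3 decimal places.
0.500

End-effector z-axis (col 2 of R) = (0.8660,0.5000,-0.0000)
R[1][2] = 0.5000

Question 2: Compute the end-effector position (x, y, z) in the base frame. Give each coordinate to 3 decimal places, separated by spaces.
-3.830 -3.366 7.000

after link 1: o_1 = (-2.0000, 3.4641, 1.0000)
after link 2: o_2 = (-2.0000, 3.4641, 6.0000)
after link 3: o_3 = (-6.4641, 3.1962, 6.0000)
after link 4: o_4 = (-4.4641, -0.2679, 2.0000)
after link 5: o_5 = (-5.3301, -0.7679, 5.0000)
after link 6: o_6 = (-3.8301, -3.3660, 7.0000)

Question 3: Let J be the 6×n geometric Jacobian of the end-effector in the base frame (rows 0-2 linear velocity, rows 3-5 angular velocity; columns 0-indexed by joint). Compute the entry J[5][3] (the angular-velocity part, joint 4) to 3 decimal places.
axis z_3 = (-0.0000,-0.0000,-1.0000); lever o_n−o_3 = (2.6340,-6.5622,1.0000)
cross product → J_v[:, 3] = (-6.5622,-2.6340,0.0000)
J_ω[:, 3] = z_3
entry J[5][3] = -1.0000

-1.000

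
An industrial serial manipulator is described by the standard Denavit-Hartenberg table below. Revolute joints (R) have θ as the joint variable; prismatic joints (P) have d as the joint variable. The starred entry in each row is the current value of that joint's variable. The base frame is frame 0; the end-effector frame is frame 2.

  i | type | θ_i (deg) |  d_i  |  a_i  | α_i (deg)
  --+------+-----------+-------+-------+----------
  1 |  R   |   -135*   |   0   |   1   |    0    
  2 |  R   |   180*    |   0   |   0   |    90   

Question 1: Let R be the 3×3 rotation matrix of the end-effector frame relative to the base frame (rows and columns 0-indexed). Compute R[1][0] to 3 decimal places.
0.707

End-effector x-axis (col 0 of R) = (0.7071,0.7071,0.0000)
R[1][0] = 0.7071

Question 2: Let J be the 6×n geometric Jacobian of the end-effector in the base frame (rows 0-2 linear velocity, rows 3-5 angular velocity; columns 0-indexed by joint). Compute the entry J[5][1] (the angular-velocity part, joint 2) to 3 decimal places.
1.000

axis z_1 = (0.0000,0.0000,1.0000); lever o_n−o_1 = (0.0000,0.0000,0.0000)
cross product → J_v[:, 1] = (0.0000,0.0000,0.0000)
J_ω[:, 1] = z_1
entry J[5][1] = 1.0000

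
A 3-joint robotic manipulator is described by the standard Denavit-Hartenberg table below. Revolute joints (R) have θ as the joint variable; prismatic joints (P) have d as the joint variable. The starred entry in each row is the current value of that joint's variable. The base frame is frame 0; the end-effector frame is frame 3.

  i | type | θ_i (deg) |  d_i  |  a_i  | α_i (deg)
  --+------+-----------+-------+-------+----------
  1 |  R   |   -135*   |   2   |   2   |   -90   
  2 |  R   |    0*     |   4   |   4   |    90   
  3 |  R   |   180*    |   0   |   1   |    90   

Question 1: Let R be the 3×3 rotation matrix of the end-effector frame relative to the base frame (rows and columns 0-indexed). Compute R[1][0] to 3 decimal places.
0.707

End-effector x-axis (col 0 of R) = (0.7071,0.7071,0.0000)
R[1][0] = 0.7071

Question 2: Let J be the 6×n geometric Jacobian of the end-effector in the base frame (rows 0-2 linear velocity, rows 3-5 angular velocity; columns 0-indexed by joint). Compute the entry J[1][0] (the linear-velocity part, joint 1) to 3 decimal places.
-0.707

axis z_0 = ẑ; lever o_n−o_0 = (-0.7071,-6.3640,2.0000)
cross product → J_v[:, 0] = (6.3640,-0.7071,0.0000)
J_ω[:, 0] = z_0
entry J[1][0] = -0.7071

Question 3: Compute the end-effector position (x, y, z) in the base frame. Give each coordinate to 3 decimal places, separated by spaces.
after link 1: o_1 = (-1.4142, -1.4142, 2.0000)
after link 2: o_2 = (-1.4142, -7.0711, 2.0000)
after link 3: o_3 = (-0.7071, -6.3640, 2.0000)

-0.707 -6.364 2.000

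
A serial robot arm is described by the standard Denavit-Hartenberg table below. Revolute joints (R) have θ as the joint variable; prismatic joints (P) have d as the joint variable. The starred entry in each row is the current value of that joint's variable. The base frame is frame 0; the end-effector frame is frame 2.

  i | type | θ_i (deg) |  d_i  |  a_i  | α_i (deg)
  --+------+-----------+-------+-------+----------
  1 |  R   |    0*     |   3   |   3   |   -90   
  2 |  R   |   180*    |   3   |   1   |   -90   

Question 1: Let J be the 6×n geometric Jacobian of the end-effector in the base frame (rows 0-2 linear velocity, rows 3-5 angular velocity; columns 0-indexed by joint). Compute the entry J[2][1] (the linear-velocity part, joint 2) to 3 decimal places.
axis z_1 = (0.0000,1.0000,0.0000); lever o_n−o_1 = (-1.0000,3.0000,0.0000)
cross product → J_v[:, 1] = (-0.0000,-0.0000,1.0000)
J_ω[:, 1] = z_1
entry J[2][1] = 1.0000

1.000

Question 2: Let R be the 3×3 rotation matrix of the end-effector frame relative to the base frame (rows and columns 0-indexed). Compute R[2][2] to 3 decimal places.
End-effector z-axis (col 2 of R) = (-0.0000,0.0000,1.0000)
R[2][2] = 1.0000

1.000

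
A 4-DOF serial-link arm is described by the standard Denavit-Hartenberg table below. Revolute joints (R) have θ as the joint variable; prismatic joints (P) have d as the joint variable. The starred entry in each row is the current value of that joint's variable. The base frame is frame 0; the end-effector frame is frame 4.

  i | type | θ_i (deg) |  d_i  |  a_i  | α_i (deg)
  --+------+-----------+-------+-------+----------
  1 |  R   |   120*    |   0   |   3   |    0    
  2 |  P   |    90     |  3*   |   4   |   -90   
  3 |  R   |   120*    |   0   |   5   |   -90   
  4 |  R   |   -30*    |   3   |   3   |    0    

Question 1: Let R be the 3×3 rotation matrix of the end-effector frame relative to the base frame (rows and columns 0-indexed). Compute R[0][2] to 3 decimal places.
0.750

End-effector z-axis (col 2 of R) = (0.7500,0.4330,0.5000)
R[0][2] = 0.7500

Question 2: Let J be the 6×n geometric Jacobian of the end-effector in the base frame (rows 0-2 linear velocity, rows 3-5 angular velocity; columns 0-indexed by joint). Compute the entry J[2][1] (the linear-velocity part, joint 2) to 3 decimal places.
1.000

prismatic axis z_1 = (0.0000,0.0000,1.0000)
J_v[:, 1] = z_1; J_ω[:, 1] = (0,0,0)
entry J[2][1] = 1.0000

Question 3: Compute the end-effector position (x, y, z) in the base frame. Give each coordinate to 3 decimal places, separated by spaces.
after link 1: o_1 = (-1.5000, 2.5981, 0.0000)
after link 2: o_2 = (-4.9641, 0.5981, 3.0000)
after link 3: o_3 = (-2.7990, 1.8481, -1.3301)
after link 4: o_4 = (1.3260, 2.4976, -2.0801)

1.326 2.498 -2.080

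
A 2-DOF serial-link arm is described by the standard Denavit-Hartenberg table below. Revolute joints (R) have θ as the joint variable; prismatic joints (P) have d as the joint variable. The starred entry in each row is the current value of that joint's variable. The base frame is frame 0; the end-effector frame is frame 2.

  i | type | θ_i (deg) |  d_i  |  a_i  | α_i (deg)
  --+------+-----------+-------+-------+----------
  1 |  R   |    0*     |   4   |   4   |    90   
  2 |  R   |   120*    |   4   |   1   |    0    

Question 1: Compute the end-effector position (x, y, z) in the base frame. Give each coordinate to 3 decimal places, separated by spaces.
after link 1: o_1 = (4.0000, 0.0000, 4.0000)
after link 2: o_2 = (3.5000, -4.0000, 4.8660)

3.500 -4.000 4.866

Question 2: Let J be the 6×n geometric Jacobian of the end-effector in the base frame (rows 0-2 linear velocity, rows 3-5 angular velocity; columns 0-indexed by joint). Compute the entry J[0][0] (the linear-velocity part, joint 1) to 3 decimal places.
4.000

axis z_0 = ẑ; lever o_n−o_0 = (3.5000,-4.0000,4.8660)
cross product → J_v[:, 0] = (4.0000,3.5000,-0.0000)
J_ω[:, 0] = z_0
entry J[0][0] = 4.0000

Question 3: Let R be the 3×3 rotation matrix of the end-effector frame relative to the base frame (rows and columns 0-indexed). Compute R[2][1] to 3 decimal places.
-0.500

End-effector y-axis (col 1 of R) = (-0.8660,-0.0000,-0.5000)
R[2][1] = -0.5000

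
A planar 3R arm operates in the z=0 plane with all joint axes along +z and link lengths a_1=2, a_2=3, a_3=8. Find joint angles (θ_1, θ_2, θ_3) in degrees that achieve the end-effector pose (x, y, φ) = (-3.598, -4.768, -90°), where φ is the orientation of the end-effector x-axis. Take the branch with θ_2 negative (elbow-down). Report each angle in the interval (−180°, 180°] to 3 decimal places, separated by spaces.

wrist centre = target − a_3·(cos φ, sin φ) = (-3.5980, 3.2320)
cos θ_2 = (23.3914−2²−3²)/(2·2·3) = 0.8660; θ_2 = -30.0084° (elbow-down)
β = atan2(3.2320,-3.5980) = 138.0674°; ψ = atan2(-1.5004,4.5979) = -18.0726°
θ_1 = β − ψ = 156.1400°
θ_3 = φ − θ_1 − θ_2 = 143.8684° (wrapped to (-180°,180°])

156.140 -30.008 143.868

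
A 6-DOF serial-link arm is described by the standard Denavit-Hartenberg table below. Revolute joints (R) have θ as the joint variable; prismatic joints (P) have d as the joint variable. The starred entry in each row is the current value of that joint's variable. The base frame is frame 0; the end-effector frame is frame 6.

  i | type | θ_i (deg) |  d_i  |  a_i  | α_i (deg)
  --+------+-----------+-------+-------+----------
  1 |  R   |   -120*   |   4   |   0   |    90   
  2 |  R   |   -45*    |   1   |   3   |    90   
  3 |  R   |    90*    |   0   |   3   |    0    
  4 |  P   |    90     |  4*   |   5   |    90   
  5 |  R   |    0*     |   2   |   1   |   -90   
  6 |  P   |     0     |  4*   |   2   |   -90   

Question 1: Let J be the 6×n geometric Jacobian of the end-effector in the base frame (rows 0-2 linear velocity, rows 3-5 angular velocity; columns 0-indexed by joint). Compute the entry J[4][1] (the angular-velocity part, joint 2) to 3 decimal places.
axis z_1 = (-0.8660,0.5000,0.0000); lever o_n−o_1 = (-0.6000,10.9608,-2.1213)
cross product → J_v[:, 1] = (-1.0607,-1.8371,-9.1924)
J_ω[:, 1] = z_1
entry J[4][1] = 0.5000

0.500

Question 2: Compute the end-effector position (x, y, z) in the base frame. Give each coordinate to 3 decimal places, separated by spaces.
-0.600 10.961 1.879

after link 1: o_1 = (0.0000, 0.0000, 4.0000)
after link 2: o_2 = (-1.9267, -1.3371, 1.8787)
after link 3: o_3 = (-4.5248, 0.1629, 1.8787)
after link 4: o_4 = (-1.3428, 5.6742, 2.5858)
after link 5: o_5 = (-2.7213, 7.2866, 3.2929)
after link 6: o_6 = (-0.6000, 10.9608, 1.8787)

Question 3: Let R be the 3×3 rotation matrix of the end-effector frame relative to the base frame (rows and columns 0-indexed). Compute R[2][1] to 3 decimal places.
0.707

End-effector y-axis (col 1 of R) = (-0.3536,-0.6124,0.7071)
R[2][1] = 0.7071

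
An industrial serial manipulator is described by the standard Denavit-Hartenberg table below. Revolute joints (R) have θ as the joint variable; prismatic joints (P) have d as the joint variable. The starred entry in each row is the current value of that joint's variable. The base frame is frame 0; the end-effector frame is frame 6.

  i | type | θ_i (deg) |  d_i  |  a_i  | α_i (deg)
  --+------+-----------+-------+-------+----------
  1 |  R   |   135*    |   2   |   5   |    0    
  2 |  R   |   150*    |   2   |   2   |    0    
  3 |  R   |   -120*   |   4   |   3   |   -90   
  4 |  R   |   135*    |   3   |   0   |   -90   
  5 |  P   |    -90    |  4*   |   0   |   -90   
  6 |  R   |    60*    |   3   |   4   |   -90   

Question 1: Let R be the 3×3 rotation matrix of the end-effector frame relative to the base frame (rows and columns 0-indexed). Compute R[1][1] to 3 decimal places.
0.183

End-effector y-axis (col 1 of R) = (-0.6830,0.1830,0.7071)
R[1][1] = 0.1830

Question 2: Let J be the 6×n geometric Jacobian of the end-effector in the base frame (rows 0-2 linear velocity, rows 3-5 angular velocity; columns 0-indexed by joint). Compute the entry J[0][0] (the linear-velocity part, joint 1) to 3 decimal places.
axis z_0 = ẑ; lever o_n−o_0 = (-4.7947,-3.0966,6.2576)
cross product → J_v[:, 0] = (3.0966,-4.7947,0.0000)
J_ω[:, 0] = z_0
entry J[0][0] = 3.0966

3.097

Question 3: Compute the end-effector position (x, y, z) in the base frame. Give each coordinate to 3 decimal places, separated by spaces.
after link 1: o_1 = (-3.5355, 3.5355, 2.0000)
after link 2: o_2 = (-3.0179, 1.6037, 4.0000)
after link 3: o_3 = (-5.9157, 2.3801, 8.0000)
after link 4: o_4 = (-6.6921, -0.5176, 8.0000)
after link 5: o_5 = (-3.9601, -1.2497, 10.8284)
after link 6: o_6 = (-4.7947, -3.0966, 6.2576)

-4.795 -3.097 6.258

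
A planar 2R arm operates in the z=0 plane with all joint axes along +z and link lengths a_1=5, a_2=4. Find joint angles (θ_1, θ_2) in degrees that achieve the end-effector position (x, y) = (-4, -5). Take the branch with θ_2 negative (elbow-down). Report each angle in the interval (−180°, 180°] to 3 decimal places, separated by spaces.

-90.000 -90.000

cos θ_2 = (41.0000−5²−4²)/(2·5·4) = 0.0000; θ_2 = -90.0000° (elbow-down)
β = atan2(-5.0000,-4.0000) = -128.6598°; ψ = atan2(-4.0000,5.0000) = -38.6598°
θ_1 = β − ψ = -90.0000°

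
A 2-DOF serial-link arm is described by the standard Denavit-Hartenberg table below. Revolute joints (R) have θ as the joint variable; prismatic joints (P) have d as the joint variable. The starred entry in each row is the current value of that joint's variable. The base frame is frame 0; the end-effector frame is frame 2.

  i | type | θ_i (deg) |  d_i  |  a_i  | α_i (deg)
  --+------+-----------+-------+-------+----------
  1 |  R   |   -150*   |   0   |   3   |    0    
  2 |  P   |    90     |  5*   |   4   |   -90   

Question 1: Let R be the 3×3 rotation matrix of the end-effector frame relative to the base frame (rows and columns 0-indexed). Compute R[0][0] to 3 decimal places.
End-effector x-axis (col 0 of R) = (0.5000,-0.8660,0.0000)
R[0][0] = 0.5000

0.500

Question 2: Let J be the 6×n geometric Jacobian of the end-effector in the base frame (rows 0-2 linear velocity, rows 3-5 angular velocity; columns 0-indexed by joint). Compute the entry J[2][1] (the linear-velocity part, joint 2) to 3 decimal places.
1.000

prismatic axis z_1 = (0.0000,0.0000,1.0000)
J_v[:, 1] = z_1; J_ω[:, 1] = (0,0,0)
entry J[2][1] = 1.0000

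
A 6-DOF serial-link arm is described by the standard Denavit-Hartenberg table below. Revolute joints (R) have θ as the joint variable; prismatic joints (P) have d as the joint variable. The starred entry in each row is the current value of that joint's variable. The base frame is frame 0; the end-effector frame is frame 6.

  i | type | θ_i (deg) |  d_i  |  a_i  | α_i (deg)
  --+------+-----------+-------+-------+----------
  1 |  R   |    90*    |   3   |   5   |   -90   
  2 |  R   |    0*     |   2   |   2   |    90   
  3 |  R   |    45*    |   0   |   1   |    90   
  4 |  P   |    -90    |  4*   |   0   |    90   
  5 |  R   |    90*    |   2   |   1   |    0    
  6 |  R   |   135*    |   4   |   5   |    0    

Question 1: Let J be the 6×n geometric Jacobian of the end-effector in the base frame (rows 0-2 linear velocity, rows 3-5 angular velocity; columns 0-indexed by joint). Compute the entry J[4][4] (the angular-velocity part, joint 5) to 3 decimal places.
-0.707

axis z_4 = (0.7071,-0.7071,-0.0000); lever o_n−o_4 = (2.4497,-6.0355,3.5355)
cross product → J_v[:, 4] = (-2.5000,-2.5000,-2.5355)
J_ω[:, 4] = z_4
entry J[4][4] = -0.7071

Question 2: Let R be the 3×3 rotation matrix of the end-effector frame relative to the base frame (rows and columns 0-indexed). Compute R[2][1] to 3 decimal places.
-0.707

End-effector y-axis (col 1 of R) = (-0.5000,-0.5000,-0.7071)
R[2][1] = -0.7071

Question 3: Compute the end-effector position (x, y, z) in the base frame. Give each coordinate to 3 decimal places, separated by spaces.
2.571 4.500 6.536

after link 1: o_1 = (0.0000, 5.0000, 3.0000)
after link 2: o_2 = (-2.0000, 7.0000, 3.0000)
after link 3: o_3 = (-2.7071, 7.7071, 3.0000)
after link 4: o_4 = (0.1213, 10.5355, 3.0000)
after link 5: o_5 = (2.2426, 9.8284, 3.0000)
after link 6: o_6 = (2.5711, 4.5000, 6.5355)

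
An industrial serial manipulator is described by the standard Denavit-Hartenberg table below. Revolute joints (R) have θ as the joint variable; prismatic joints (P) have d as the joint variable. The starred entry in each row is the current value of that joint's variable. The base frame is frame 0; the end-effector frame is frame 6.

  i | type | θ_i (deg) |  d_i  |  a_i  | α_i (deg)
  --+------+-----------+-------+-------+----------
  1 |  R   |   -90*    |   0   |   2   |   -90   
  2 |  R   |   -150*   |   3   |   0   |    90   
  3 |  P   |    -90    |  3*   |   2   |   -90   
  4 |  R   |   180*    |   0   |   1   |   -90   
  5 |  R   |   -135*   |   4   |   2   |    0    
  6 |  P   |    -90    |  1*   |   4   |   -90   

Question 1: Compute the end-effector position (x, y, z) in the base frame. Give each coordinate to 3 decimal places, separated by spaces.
-2.243 0.775 -7.635

after link 1: o_1 = (0.0000, -2.0000, 0.0000)
after link 2: o_2 = (3.0000, -2.0000, 0.0000)
after link 3: o_3 = (1.0000, -0.5000, -2.5981)
after link 4: o_4 = (2.0000, -0.5000, -2.5981)
after link 5: o_5 = (0.5858, 2.7247, -5.3551)
after link 6: o_6 = (-2.2426, 0.7753, -7.6353)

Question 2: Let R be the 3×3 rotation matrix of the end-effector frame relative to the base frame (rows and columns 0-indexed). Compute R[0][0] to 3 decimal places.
End-effector x-axis (col 0 of R) = (-0.7071,-0.6124,-0.3536)
R[0][0] = -0.7071

-0.707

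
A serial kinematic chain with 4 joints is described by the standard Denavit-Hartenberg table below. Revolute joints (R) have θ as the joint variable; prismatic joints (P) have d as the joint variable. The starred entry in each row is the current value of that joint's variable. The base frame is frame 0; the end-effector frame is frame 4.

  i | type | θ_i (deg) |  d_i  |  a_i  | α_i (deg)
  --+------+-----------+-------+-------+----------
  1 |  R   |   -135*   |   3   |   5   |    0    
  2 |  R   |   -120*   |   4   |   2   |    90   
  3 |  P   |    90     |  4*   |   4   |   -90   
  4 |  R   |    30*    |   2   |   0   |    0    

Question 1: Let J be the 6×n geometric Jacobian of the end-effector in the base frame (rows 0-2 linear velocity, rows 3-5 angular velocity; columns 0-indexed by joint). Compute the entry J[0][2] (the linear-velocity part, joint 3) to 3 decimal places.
0.966

prismatic axis z_2 = (0.9659,0.2588,0.0000)
J_v[:, 2] = z_2; J_ω[:, 2] = (0,0,0)
entry J[0][2] = 0.9659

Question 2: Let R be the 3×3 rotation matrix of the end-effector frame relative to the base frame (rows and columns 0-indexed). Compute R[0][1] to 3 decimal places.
End-effector y-axis (col 1 of R) = (-0.8365,-0.2241,-0.5000)
R[0][1] = -0.8365

-0.837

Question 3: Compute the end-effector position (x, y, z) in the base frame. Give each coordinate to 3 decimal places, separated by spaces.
after link 1: o_1 = (-3.5355, -3.5355, 3.0000)
after link 2: o_2 = (-4.0532, -1.6037, 7.0000)
after link 3: o_3 = (-0.1895, -0.5684, 11.0000)
after link 4: o_4 = (0.3282, -2.5003, 11.0000)

0.328 -2.500 11.000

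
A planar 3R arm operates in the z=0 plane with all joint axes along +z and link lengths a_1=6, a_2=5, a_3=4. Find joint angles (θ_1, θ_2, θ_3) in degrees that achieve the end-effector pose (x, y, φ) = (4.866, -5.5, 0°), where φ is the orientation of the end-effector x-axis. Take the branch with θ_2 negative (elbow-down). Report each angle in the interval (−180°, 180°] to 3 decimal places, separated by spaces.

-30.000 -120.000 150.000

wrist centre = target − a_3·(cos φ, sin φ) = (0.8660, -5.5000)
cos θ_2 = (31.0000−6²−5²)/(2·6·5) = -0.5000; θ_2 = -120.0000° (elbow-down)
β = atan2(-5.5000,0.8660) = -81.0520°; ψ = atan2(-4.3301,3.5000) = -51.0517°
θ_1 = β − ψ = -30.0002°
θ_3 = φ − θ_1 − θ_2 = 150.0003° (wrapped to (-180°,180°])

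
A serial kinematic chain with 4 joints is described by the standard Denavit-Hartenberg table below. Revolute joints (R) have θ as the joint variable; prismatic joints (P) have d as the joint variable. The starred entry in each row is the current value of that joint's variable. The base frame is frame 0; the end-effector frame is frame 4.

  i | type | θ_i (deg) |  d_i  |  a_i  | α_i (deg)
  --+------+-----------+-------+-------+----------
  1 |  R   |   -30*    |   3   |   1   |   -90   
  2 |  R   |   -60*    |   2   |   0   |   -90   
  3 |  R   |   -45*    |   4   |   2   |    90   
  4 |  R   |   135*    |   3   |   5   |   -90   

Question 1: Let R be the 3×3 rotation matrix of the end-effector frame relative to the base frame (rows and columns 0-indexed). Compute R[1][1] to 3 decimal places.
-0.789

End-effector y-axis (col 1 of R) = (-0.0474,-0.7891,0.6124)
R[1][1] = -0.7891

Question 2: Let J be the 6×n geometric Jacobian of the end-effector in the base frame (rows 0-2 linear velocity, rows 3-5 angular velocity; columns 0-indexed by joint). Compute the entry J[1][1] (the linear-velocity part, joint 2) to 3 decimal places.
3.273

axis z_1 = (0.5000,0.8660,0.0000); lever o_n−o_1 = (5.7807,0.1676,-6.5452)
cross product → J_v[:, 1] = (-5.6683,3.2726,-4.9224)
J_ω[:, 1] = z_1
entry J[1][1] = 3.2726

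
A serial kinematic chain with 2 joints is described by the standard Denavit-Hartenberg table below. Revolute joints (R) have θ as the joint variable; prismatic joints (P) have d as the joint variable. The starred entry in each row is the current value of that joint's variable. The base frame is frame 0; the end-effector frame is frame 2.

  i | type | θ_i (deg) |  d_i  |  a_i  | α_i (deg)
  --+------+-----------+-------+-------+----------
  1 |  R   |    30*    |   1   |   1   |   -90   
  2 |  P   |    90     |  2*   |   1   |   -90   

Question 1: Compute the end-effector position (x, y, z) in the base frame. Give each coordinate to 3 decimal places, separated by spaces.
-0.134 2.232 0.000

after link 1: o_1 = (0.8660, 0.5000, 1.0000)
after link 2: o_2 = (-0.1340, 2.2321, 0.0000)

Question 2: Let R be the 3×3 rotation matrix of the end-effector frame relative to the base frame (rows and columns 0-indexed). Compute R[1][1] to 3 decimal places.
End-effector y-axis (col 1 of R) = (0.5000,-0.8660,-0.0000)
R[1][1] = -0.8660

-0.866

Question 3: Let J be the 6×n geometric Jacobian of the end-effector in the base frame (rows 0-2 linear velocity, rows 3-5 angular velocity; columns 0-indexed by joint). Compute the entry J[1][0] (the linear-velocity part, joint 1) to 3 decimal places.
axis z_0 = ẑ; lever o_n−o_0 = (-0.1340,2.2321,0.0000)
cross product → J_v[:, 0] = (-2.2321,-0.1340,0.0000)
J_ω[:, 0] = z_0
entry J[1][0] = -0.1340

-0.134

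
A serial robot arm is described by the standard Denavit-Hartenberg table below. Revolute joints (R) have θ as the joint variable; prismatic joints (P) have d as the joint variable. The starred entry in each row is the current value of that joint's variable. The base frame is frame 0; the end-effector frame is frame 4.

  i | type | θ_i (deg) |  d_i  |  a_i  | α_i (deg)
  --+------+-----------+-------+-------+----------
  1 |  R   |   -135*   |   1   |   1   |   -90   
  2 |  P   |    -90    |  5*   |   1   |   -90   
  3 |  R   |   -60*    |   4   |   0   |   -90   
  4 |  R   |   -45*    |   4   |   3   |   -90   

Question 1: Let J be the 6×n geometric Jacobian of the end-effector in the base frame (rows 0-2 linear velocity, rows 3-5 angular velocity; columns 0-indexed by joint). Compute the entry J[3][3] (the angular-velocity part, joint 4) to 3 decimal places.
axis z_3 = (-0.3536,0.3536,0.8660); lever o_n−o_3 = (-1.6152,-1.3848,4.5248)
cross product → J_v[:, 3] = (2.7990,0.2010,1.0607)
J_ω[:, 3] = z_3
entry J[3][3] = -0.3536

-0.354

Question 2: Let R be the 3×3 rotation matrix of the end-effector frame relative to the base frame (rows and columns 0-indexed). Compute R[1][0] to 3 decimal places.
End-effector x-axis (col 0 of R) = (-0.0670,-0.9330,0.3536)
R[1][0] = -0.9330

-0.933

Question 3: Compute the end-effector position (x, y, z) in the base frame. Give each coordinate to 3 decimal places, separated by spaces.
-1.615 -8.456 6.525

after link 1: o_1 = (-0.7071, -0.7071, 1.0000)
after link 2: o_2 = (2.8284, -4.2426, 2.0000)
after link 3: o_3 = (0.0000, -7.0711, 2.0000)
after link 4: o_4 = (-1.6152, -8.4559, 6.5248)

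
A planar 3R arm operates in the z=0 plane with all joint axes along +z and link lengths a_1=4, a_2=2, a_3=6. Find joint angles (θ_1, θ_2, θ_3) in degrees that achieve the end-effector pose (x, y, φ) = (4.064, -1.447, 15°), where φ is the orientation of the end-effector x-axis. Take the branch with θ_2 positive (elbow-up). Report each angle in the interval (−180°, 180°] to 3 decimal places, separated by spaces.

wrist centre = target − a_3·(cos φ, sin φ) = (-1.7316, -2.9999)
cos θ_2 = (11.9978−4²−2²)/(2·4·2) = -0.5001; θ_2 = 120.0092° (elbow-up)
β = atan2(-2.9999,-1.7316) = -119.9936°; ψ = atan2(1.7319,2.9997) = 30.0000°
θ_1 = β − ψ = -149.9936°
θ_3 = φ − θ_1 − θ_2 = 44.9844° (wrapped to (-180°,180°])

-149.994 120.009 44.984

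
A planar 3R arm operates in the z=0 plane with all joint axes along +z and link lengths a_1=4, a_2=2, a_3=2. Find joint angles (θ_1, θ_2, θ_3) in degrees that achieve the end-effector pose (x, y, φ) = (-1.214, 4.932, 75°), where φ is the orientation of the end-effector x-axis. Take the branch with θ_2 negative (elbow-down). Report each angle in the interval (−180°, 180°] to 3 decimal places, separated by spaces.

149.993 -120.002 45.009

wrist centre = target − a_3·(cos φ, sin φ) = (-1.7316, 3.0001)
cos θ_2 = (11.9995−4²−2²)/(2·4·2) = -0.5000; θ_2 = -120.0022° (elbow-down)
β = atan2(3.0001,-1.7316) = 119.9929°; ψ = atan2(-1.7320,2.9999) = -30.0000°
θ_1 = β − ψ = 149.9929°
θ_3 = φ − θ_1 − θ_2 = 45.0094° (wrapped to (-180°,180°])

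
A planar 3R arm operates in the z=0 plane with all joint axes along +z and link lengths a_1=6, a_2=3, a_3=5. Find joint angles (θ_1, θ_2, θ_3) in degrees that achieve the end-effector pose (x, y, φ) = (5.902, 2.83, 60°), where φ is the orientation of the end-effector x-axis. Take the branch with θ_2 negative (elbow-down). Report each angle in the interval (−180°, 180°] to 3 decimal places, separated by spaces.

0.000 -149.997 -150.003

wrist centre = target − a_3·(cos φ, sin φ) = (3.4020, -1.5001)
cos θ_2 = (13.8240−6²−3²)/(2·6·3) = -0.8660; θ_2 = -149.9971° (elbow-down)
β = atan2(-1.5001,3.4020) = -23.7953°; ψ = atan2(-1.5001,3.4020) = -23.7953°
θ_1 = β − ψ = 0.0000°
θ_3 = φ − θ_1 − θ_2 = -150.0029° (wrapped to (-180°,180°])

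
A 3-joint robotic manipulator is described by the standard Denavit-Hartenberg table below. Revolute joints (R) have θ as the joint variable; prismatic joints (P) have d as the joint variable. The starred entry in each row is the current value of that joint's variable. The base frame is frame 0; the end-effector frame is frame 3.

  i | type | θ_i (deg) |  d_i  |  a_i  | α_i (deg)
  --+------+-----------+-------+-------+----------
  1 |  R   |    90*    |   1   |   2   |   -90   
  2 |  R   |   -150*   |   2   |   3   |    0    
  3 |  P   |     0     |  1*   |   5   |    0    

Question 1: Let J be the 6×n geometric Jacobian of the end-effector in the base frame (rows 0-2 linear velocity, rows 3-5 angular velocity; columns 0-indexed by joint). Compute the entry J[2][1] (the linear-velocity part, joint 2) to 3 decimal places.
6.928

axis z_1 = (-1.0000,0.0000,0.0000); lever o_n−o_1 = (-3.0000,-6.9282,4.0000)
cross product → J_v[:, 1] = (0.0000,4.0000,6.9282)
J_ω[:, 1] = z_1
entry J[2][1] = 6.9282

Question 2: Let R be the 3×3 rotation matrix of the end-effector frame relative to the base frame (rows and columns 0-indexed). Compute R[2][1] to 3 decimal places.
End-effector y-axis (col 1 of R) = (0.0000,0.5000,0.8660)
R[2][1] = 0.8660

0.866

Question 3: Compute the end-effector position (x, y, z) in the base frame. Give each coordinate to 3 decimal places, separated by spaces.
-3.000 -4.928 5.000

after link 1: o_1 = (0.0000, 2.0000, 1.0000)
after link 2: o_2 = (-2.0000, -0.5981, 2.5000)
after link 3: o_3 = (-3.0000, -4.9282, 5.0000)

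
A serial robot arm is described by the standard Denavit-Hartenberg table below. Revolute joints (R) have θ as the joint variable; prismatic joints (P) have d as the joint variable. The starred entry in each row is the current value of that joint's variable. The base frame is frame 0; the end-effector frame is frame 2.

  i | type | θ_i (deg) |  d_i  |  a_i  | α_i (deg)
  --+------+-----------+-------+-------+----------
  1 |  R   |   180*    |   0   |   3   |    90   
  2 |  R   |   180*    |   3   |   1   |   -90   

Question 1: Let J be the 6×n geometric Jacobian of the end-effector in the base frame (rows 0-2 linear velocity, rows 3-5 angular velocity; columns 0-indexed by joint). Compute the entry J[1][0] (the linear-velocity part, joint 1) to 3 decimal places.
-2.000

axis z_0 = ẑ; lever o_n−o_0 = (-2.0000,3.0000,0.0000)
cross product → J_v[:, 0] = (-3.0000,-2.0000,0.0000)
J_ω[:, 0] = z_0
entry J[1][0] = -2.0000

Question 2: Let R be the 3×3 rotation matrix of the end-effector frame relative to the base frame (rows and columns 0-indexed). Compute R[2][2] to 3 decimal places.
-1.000

End-effector z-axis (col 2 of R) = (0.0000,0.0000,-1.0000)
R[2][2] = -1.0000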